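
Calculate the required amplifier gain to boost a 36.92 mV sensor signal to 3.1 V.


Gain = Vout / Vin (converting to same units).
G = 3.1 V / 36.92 mV
G = 3100.0 mV / 36.92 mV
G = 83.97

83.97


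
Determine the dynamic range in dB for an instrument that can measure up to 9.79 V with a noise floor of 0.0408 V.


Dynamic range = 20 * log10(Vmax / Vnoise).
DR = 20 * log10(9.79 / 0.0408)
DR = 20 * log10(239.95)
DR = 47.6 dB

47.6 dB


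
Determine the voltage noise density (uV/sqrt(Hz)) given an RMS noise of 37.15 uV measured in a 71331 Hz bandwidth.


Noise spectral density = Vrms / sqrt(BW).
NSD = 37.15 / sqrt(71331)
NSD = 37.15 / 267.0786
NSD = 0.1391 uV/sqrt(Hz)

0.1391 uV/sqrt(Hz)


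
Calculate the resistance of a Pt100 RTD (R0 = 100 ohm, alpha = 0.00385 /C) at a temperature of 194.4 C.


The RTD equation: Rt = R0 * (1 + alpha * T).
Rt = 100 * (1 + 0.00385 * 194.4)
Rt = 100 * (1 + 0.74844)
Rt = 100 * 1.74844
Rt = 174.844 ohm

174.844 ohm


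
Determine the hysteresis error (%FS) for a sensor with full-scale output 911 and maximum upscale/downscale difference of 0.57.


Hysteresis = (max difference / full scale) * 100%.
H = (0.57 / 911) * 100
H = 0.063 %FS

0.063 %FS


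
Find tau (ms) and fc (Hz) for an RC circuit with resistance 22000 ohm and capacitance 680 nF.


Time constant: tau = R * C.
tau = 22000 * 6.80e-07 = 0.01496 s
tau = 14.96 ms
Cutoff frequency: fc = 1 / (2*pi*R*C).
fc = 1 / (2*pi*0.01496) = 10.64 Hz

tau = 14.96 ms, fc = 10.64 Hz


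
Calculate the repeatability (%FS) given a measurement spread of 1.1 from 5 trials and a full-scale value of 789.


Repeatability = (spread / full scale) * 100%.
R = (1.1 / 789) * 100
R = 0.139 %FS

0.139 %FS


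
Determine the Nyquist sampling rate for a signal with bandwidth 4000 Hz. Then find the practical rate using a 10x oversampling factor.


By Nyquist theorem, fs_min = 2 * fmax.
fs_min = 2 * 4000 = 8000 Hz
Practical rate = 10 * fs_min = 10 * 8000 = 80000 Hz

fs_min = 8000 Hz, fs_practical = 80000 Hz


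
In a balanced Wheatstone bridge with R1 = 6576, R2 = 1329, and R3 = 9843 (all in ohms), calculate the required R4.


At balance: R1*R4 = R2*R3, so R4 = R2*R3/R1.
R4 = 1329 * 9843 / 6576
R4 = 13081347 / 6576
R4 = 1989.26 ohm

1989.26 ohm


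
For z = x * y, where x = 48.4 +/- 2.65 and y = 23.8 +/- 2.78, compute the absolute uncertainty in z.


For a product z = x*y, the relative uncertainty is:
uz/z = sqrt((ux/x)^2 + (uy/y)^2)
Relative uncertainties: ux/x = 2.65/48.4 = 0.054752
uy/y = 2.78/23.8 = 0.116807
z = 48.4 * 23.8 = 1151.9
uz = 1151.9 * sqrt(0.054752^2 + 0.116807^2) = 148.6

148.6


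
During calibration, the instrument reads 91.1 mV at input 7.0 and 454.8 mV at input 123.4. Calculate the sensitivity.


Sensitivity = (y2 - y1) / (x2 - x1).
S = (454.8 - 91.1) / (123.4 - 7.0)
S = 363.7 / 116.4
S = 3.1246 mV/unit

3.1246 mV/unit


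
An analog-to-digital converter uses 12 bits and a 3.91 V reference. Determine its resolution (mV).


The resolution (LSB) of an ADC is Vref / 2^n.
LSB = 3.91 / 2^12
LSB = 3.91 / 4096
LSB = 0.00095459 V = 0.95458984 mV

0.95458984 mV


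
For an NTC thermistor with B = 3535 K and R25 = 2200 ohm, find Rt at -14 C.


NTC thermistor equation: Rt = R25 * exp(B * (1/T - 1/T25)).
T in Kelvin: 259.15 K, T25 = 298.15 K
1/T - 1/T25 = 1/259.15 - 1/298.15 = 0.00050475
B * (1/T - 1/T25) = 3535 * 0.00050475 = 1.7843
Rt = 2200 * exp(1.7843) = 13101.9 ohm

13101.9 ohm


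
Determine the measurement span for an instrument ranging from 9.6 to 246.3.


Span = upper range - lower range.
Span = 246.3 - (9.6)
Span = 236.7

236.7


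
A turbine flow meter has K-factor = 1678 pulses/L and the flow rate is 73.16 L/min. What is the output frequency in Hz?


Frequency = K * Q / 60 (converting L/min to L/s).
f = 1678 * 73.16 / 60
f = 122762.48 / 60
f = 2046.04 Hz

2046.04 Hz


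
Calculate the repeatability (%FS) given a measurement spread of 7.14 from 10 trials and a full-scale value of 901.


Repeatability = (spread / full scale) * 100%.
R = (7.14 / 901) * 100
R = 0.792 %FS

0.792 %FS


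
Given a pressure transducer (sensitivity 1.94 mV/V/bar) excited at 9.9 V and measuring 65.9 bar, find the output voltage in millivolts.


Output = sensitivity * Vex * P.
Vout = 1.94 * 9.9 * 65.9
Vout = 19.206 * 65.9
Vout = 1265.68 mV

1265.68 mV


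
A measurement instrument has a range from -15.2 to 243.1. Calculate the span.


Span = upper range - lower range.
Span = 243.1 - (-15.2)
Span = 258.3

258.3


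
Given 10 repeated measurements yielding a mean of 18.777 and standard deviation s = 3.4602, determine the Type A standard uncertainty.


The standard uncertainty for Type A evaluation is u = s / sqrt(n).
u = 3.4602 / sqrt(10)
u = 3.4602 / 3.1623
u = 1.0942

1.0942


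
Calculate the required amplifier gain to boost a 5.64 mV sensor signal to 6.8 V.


Gain = Vout / Vin (converting to same units).
G = 6.8 V / 5.64 mV
G = 6800.0 mV / 5.64 mV
G = 1205.67

1205.67


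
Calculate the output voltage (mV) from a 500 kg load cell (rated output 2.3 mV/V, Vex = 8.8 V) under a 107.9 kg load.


Vout = rated_output * Vex * (load / capacity).
Vout = 2.3 * 8.8 * (107.9 / 500)
Vout = 2.3 * 8.8 * 0.2158
Vout = 4.368 mV

4.368 mV


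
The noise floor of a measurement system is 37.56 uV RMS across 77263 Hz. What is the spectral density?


Noise spectral density = Vrms / sqrt(BW).
NSD = 37.56 / sqrt(77263)
NSD = 37.56 / 277.9622
NSD = 0.1351 uV/sqrt(Hz)

0.1351 uV/sqrt(Hz)


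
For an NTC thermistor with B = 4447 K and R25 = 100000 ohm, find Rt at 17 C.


NTC thermistor equation: Rt = R25 * exp(B * (1/T - 1/T25)).
T in Kelvin: 290.15 K, T25 = 298.15 K
1/T - 1/T25 = 1/290.15 - 1/298.15 = 9.248e-05
B * (1/T - 1/T25) = 4447 * 9.248e-05 = 0.4112
Rt = 100000 * exp(0.4112) = 150869.4 ohm

150869.4 ohm


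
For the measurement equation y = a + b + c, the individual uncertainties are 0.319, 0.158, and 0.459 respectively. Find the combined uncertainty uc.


For a sum of independent quantities, uc = sqrt(u1^2 + u2^2 + u3^2).
uc = sqrt(0.319^2 + 0.158^2 + 0.459^2)
uc = sqrt(0.101761 + 0.024964 + 0.210681)
uc = 0.5809

0.5809


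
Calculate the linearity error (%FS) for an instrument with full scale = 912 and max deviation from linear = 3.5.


Linearity error = (max deviation / full scale) * 100%.
Linearity = (3.5 / 912) * 100
Linearity = 0.384 %FS

0.384 %FS


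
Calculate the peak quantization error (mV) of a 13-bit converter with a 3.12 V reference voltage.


The maximum quantization error is +/- LSB/2.
LSB = Vref / 2^n = 3.12 / 8192 = 0.00038086 V
Max error = LSB / 2 = 0.00038086 / 2 = 0.00019043 V
Max error = 0.1904 mV

0.1904 mV


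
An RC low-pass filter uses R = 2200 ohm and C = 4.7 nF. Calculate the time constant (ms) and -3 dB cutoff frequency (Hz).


Time constant: tau = R * C.
tau = 2200 * 4.70e-09 = 1.034e-05 s
tau = 0.0103 ms
Cutoff frequency: fc = 1 / (2*pi*R*C).
fc = 1 / (2*pi*1.034e-05) = 15392.16 Hz

tau = 0.0103 ms, fc = 15392.16 Hz


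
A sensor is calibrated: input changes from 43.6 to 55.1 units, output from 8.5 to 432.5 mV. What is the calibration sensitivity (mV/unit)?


Sensitivity = (y2 - y1) / (x2 - x1).
S = (432.5 - 8.5) / (55.1 - 43.6)
S = 424.0 / 11.5
S = 36.8696 mV/unit

36.8696 mV/unit


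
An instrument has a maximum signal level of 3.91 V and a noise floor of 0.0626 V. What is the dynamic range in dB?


Dynamic range = 20 * log10(Vmax / Vnoise).
DR = 20 * log10(3.91 / 0.0626)
DR = 20 * log10(62.46)
DR = 35.91 dB

35.91 dB


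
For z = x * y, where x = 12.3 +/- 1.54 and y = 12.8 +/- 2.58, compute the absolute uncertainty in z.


For a product z = x*y, the relative uncertainty is:
uz/z = sqrt((ux/x)^2 + (uy/y)^2)
Relative uncertainties: ux/x = 1.54/12.3 = 0.125203
uy/y = 2.58/12.8 = 0.201563
z = 12.3 * 12.8 = 157.4
uz = 157.4 * sqrt(0.125203^2 + 0.201563^2) = 37.358

37.358


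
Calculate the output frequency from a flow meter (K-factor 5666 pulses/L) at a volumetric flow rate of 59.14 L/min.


Frequency = K * Q / 60 (converting L/min to L/s).
f = 5666 * 59.14 / 60
f = 335087.24 / 60
f = 5584.79 Hz

5584.79 Hz


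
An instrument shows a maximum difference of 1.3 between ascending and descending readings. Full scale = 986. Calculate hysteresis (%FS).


Hysteresis = (max difference / full scale) * 100%.
H = (1.3 / 986) * 100
H = 0.132 %FS

0.132 %FS


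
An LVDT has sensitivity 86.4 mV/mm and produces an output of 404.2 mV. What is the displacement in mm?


Displacement = Vout / sensitivity.
d = 404.2 / 86.4
d = 4.678 mm

4.678 mm


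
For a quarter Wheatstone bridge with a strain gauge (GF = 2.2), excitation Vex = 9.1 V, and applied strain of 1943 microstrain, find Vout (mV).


Quarter bridge output: Vout = (GF * epsilon * Vex) / 4.
Vout = (2.2 * 1943e-6 * 9.1) / 4
Vout = 0.03889886 / 4 V
Vout = 0.00972472 V = 9.7247 mV

9.7247 mV


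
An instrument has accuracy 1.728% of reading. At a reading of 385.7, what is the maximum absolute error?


Absolute error = (accuracy% / 100) * reading.
Error = (1.728 / 100) * 385.7
Error = 0.01728 * 385.7
Error = 6.6649

6.6649


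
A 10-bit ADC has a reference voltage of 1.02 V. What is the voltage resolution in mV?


The resolution (LSB) of an ADC is Vref / 2^n.
LSB = 1.02 / 2^10
LSB = 1.02 / 1024
LSB = 0.00099609 V = 0.99609375 mV

0.99609375 mV


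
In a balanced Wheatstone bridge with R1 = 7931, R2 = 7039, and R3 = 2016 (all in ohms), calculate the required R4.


At balance: R1*R4 = R2*R3, so R4 = R2*R3/R1.
R4 = 7039 * 2016 / 7931
R4 = 14190624 / 7931
R4 = 1789.26 ohm

1789.26 ohm


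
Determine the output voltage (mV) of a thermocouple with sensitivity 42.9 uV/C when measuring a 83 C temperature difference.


The thermocouple output V = sensitivity * dT.
V = 42.9 uV/C * 83 C
V = 3560.7 uV
V = 3.561 mV

3.561 mV


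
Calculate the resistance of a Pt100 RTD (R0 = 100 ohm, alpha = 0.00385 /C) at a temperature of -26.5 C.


The RTD equation: Rt = R0 * (1 + alpha * T).
Rt = 100 * (1 + 0.00385 * -26.5)
Rt = 100 * (1 + -0.102025)
Rt = 100 * 0.897975
Rt = 89.797 ohm

89.797 ohm


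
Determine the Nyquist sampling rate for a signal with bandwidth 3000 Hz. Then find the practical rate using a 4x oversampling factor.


By Nyquist theorem, fs_min = 2 * fmax.
fs_min = 2 * 3000 = 6000 Hz
Practical rate = 4 * fs_min = 4 * 6000 = 24000 Hz

fs_min = 6000 Hz, fs_practical = 24000 Hz


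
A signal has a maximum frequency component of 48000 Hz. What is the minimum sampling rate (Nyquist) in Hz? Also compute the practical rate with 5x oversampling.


By Nyquist theorem, fs_min = 2 * fmax.
fs_min = 2 * 48000 = 96000 Hz
Practical rate = 5 * fs_min = 5 * 96000 = 480000 Hz

fs_min = 96000 Hz, fs_practical = 480000 Hz


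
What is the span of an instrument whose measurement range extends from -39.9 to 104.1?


Span = upper range - lower range.
Span = 104.1 - (-39.9)
Span = 144.0

144.0


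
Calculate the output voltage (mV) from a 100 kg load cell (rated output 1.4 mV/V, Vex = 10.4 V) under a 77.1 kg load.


Vout = rated_output * Vex * (load / capacity).
Vout = 1.4 * 10.4 * (77.1 / 100)
Vout = 1.4 * 10.4 * 0.771
Vout = 11.226 mV

11.226 mV


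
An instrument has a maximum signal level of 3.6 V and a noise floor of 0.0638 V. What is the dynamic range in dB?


Dynamic range = 20 * log10(Vmax / Vnoise).
DR = 20 * log10(3.6 / 0.0638)
DR = 20 * log10(56.43)
DR = 35.03 dB

35.03 dB


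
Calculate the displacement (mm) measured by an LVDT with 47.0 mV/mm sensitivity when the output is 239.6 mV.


Displacement = Vout / sensitivity.
d = 239.6 / 47.0
d = 5.098 mm

5.098 mm


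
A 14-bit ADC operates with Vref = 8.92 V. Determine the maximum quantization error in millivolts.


The maximum quantization error is +/- LSB/2.
LSB = Vref / 2^n = 8.92 / 16384 = 0.00054443 V
Max error = LSB / 2 = 0.00054443 / 2 = 0.00027222 V
Max error = 0.2722 mV

0.2722 mV


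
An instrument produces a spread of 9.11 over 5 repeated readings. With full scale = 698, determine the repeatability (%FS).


Repeatability = (spread / full scale) * 100%.
R = (9.11 / 698) * 100
R = 1.305 %FS

1.305 %FS


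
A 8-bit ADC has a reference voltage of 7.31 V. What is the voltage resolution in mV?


The resolution (LSB) of an ADC is Vref / 2^n.
LSB = 7.31 / 2^8
LSB = 7.31 / 256
LSB = 0.02855469 V = 28.5546875 mV

28.5546875 mV


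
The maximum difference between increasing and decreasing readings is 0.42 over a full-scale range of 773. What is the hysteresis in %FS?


Hysteresis = (max difference / full scale) * 100%.
H = (0.42 / 773) * 100
H = 0.054 %FS

0.054 %FS


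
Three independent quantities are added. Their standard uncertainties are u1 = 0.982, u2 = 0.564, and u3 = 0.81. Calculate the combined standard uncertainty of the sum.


For a sum of independent quantities, uc = sqrt(u1^2 + u2^2 + u3^2).
uc = sqrt(0.982^2 + 0.564^2 + 0.81^2)
uc = sqrt(0.964324 + 0.318096 + 0.6561)
uc = 1.3923

1.3923


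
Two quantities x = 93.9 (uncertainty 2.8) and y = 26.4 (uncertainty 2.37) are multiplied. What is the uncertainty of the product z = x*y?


For a product z = x*y, the relative uncertainty is:
uz/z = sqrt((ux/x)^2 + (uy/y)^2)
Relative uncertainties: ux/x = 2.8/93.9 = 0.029819
uy/y = 2.37/26.4 = 0.089773
z = 93.9 * 26.4 = 2479.0
uz = 2479.0 * sqrt(0.029819^2 + 0.089773^2) = 234.499

234.499


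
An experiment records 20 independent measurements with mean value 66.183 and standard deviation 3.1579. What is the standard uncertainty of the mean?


The standard uncertainty for Type A evaluation is u = s / sqrt(n).
u = 3.1579 / sqrt(20)
u = 3.1579 / 4.4721
u = 0.7061

0.7061


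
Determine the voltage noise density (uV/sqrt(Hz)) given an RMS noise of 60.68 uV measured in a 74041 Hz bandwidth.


Noise spectral density = Vrms / sqrt(BW).
NSD = 60.68 / sqrt(74041)
NSD = 60.68 / 272.1048
NSD = 0.223 uV/sqrt(Hz)

0.223 uV/sqrt(Hz)


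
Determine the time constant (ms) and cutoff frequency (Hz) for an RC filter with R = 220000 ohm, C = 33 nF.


Time constant: tau = R * C.
tau = 220000 * 3.30e-08 = 0.00726 s
tau = 7.26 ms
Cutoff frequency: fc = 1 / (2*pi*R*C).
fc = 1 / (2*pi*0.00726) = 21.92 Hz

tau = 7.26 ms, fc = 21.92 Hz


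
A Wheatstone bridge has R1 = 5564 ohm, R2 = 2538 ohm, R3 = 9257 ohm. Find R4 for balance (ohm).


At balance: R1*R4 = R2*R3, so R4 = R2*R3/R1.
R4 = 2538 * 9257 / 5564
R4 = 23494266 / 5564
R4 = 4222.55 ohm

4222.55 ohm


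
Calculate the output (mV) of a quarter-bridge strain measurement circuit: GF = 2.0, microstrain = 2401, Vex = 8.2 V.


Quarter bridge output: Vout = (GF * epsilon * Vex) / 4.
Vout = (2.0 * 2401e-6 * 8.2) / 4
Vout = 0.0393764 / 4 V
Vout = 0.0098441 V = 9.8441 mV

9.8441 mV


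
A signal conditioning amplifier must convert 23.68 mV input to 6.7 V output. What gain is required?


Gain = Vout / Vin (converting to same units).
G = 6.7 V / 23.68 mV
G = 6700.0 mV / 23.68 mV
G = 282.94

282.94


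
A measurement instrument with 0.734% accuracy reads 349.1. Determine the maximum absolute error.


Absolute error = (accuracy% / 100) * reading.
Error = (0.734 / 100) * 349.1
Error = 0.00734 * 349.1
Error = 2.5624

2.5624


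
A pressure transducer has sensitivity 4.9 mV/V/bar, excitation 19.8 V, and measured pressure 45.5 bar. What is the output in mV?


Output = sensitivity * Vex * P.
Vout = 4.9 * 19.8 * 45.5
Vout = 97.02 * 45.5
Vout = 4414.41 mV

4414.41 mV


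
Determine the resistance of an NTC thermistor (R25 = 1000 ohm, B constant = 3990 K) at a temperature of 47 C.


NTC thermistor equation: Rt = R25 * exp(B * (1/T - 1/T25)).
T in Kelvin: 320.15 K, T25 = 298.15 K
1/T - 1/T25 = 1/320.15 - 1/298.15 = -0.00023048
B * (1/T - 1/T25) = 3990 * -0.00023048 = -0.9196
Rt = 1000 * exp(-0.9196) = 398.7 ohm

398.7 ohm


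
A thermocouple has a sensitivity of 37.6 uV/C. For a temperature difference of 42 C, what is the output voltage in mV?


The thermocouple output V = sensitivity * dT.
V = 37.6 uV/C * 42 C
V = 1579.2 uV
V = 1.579 mV

1.579 mV


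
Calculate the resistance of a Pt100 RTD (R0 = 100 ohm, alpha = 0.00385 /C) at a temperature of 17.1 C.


The RTD equation: Rt = R0 * (1 + alpha * T).
Rt = 100 * (1 + 0.00385 * 17.1)
Rt = 100 * (1 + 0.065835)
Rt = 100 * 1.065835
Rt = 106.584 ohm

106.584 ohm


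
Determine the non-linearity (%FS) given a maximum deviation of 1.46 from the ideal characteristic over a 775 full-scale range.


Linearity error = (max deviation / full scale) * 100%.
Linearity = (1.46 / 775) * 100
Linearity = 0.188 %FS

0.188 %FS


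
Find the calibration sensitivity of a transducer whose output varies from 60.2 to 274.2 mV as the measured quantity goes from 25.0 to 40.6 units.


Sensitivity = (y2 - y1) / (x2 - x1).
S = (274.2 - 60.2) / (40.6 - 25.0)
S = 214.0 / 15.6
S = 13.7179 mV/unit

13.7179 mV/unit


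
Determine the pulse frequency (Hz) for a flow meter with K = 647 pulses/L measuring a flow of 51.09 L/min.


Frequency = K * Q / 60 (converting L/min to L/s).
f = 647 * 51.09 / 60
f = 33055.23 / 60
f = 550.92 Hz

550.92 Hz


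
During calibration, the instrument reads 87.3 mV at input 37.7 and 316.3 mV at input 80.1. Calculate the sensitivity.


Sensitivity = (y2 - y1) / (x2 - x1).
S = (316.3 - 87.3) / (80.1 - 37.7)
S = 229.0 / 42.4
S = 5.4009 mV/unit

5.4009 mV/unit


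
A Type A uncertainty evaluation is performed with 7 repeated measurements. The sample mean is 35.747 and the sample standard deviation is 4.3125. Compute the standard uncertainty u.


The standard uncertainty for Type A evaluation is u = s / sqrt(n).
u = 4.3125 / sqrt(7)
u = 4.3125 / 2.6458
u = 1.63

1.63


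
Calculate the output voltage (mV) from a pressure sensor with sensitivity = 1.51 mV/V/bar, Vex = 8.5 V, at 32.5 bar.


Output = sensitivity * Vex * P.
Vout = 1.51 * 8.5 * 32.5
Vout = 12.835 * 32.5
Vout = 417.14 mV

417.14 mV


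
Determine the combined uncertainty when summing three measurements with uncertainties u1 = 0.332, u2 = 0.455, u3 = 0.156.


For a sum of independent quantities, uc = sqrt(u1^2 + u2^2 + u3^2).
uc = sqrt(0.332^2 + 0.455^2 + 0.156^2)
uc = sqrt(0.110224 + 0.207025 + 0.024336)
uc = 0.5845

0.5845


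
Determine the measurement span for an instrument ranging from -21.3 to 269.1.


Span = upper range - lower range.
Span = 269.1 - (-21.3)
Span = 290.4

290.4


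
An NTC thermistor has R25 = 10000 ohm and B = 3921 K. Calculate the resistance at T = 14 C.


NTC thermistor equation: Rt = R25 * exp(B * (1/T - 1/T25)).
T in Kelvin: 287.15 K, T25 = 298.15 K
1/T - 1/T25 = 1/287.15 - 1/298.15 = 0.00012848
B * (1/T - 1/T25) = 3921 * 0.00012848 = 0.5038
Rt = 10000 * exp(0.5038) = 16549.7 ohm

16549.7 ohm


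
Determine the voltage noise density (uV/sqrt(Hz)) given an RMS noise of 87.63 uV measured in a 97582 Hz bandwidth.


Noise spectral density = Vrms / sqrt(BW).
NSD = 87.63 / sqrt(97582)
NSD = 87.63 / 312.3812
NSD = 0.2805 uV/sqrt(Hz)

0.2805 uV/sqrt(Hz)


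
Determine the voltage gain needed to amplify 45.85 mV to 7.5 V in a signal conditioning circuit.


Gain = Vout / Vin (converting to same units).
G = 7.5 V / 45.85 mV
G = 7500.0 mV / 45.85 mV
G = 163.58

163.58


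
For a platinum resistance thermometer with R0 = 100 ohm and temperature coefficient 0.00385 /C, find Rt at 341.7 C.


The RTD equation: Rt = R0 * (1 + alpha * T).
Rt = 100 * (1 + 0.00385 * 341.7)
Rt = 100 * (1 + 1.315545)
Rt = 100 * 2.315545
Rt = 231.555 ohm

231.555 ohm


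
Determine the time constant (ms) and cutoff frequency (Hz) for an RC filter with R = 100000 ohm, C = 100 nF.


Time constant: tau = R * C.
tau = 100000 * 1.00e-07 = 0.01 s
tau = 10.0 ms
Cutoff frequency: fc = 1 / (2*pi*R*C).
fc = 1 / (2*pi*0.01) = 15.92 Hz

tau = 10.0 ms, fc = 15.92 Hz


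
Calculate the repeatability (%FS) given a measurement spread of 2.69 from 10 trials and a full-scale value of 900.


Repeatability = (spread / full scale) * 100%.
R = (2.69 / 900) * 100
R = 0.299 %FS

0.299 %FS


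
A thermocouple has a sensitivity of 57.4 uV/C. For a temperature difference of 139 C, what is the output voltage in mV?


The thermocouple output V = sensitivity * dT.
V = 57.4 uV/C * 139 C
V = 7978.6 uV
V = 7.979 mV

7.979 mV


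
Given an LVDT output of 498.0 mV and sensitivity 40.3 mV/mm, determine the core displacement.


Displacement = Vout / sensitivity.
d = 498.0 / 40.3
d = 12.357 mm

12.357 mm


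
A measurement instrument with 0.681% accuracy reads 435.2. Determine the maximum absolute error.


Absolute error = (accuracy% / 100) * reading.
Error = (0.681 / 100) * 435.2
Error = 0.00681 * 435.2
Error = 2.9637

2.9637


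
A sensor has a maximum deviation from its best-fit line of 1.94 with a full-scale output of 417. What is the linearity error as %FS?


Linearity error = (max deviation / full scale) * 100%.
Linearity = (1.94 / 417) * 100
Linearity = 0.465 %FS

0.465 %FS


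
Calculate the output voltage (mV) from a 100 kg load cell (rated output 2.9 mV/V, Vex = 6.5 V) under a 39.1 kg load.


Vout = rated_output * Vex * (load / capacity).
Vout = 2.9 * 6.5 * (39.1 / 100)
Vout = 2.9 * 6.5 * 0.391
Vout = 7.37 mV

7.37 mV


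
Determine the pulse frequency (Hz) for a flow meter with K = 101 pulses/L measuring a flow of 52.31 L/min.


Frequency = K * Q / 60 (converting L/min to L/s).
f = 101 * 52.31 / 60
f = 5283.31 / 60
f = 88.06 Hz

88.06 Hz


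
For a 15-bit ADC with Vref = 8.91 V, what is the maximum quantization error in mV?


The maximum quantization error is +/- LSB/2.
LSB = Vref / 2^n = 8.91 / 32768 = 0.00027191 V
Max error = LSB / 2 = 0.00027191 / 2 = 0.00013596 V
Max error = 0.136 mV

0.136 mV


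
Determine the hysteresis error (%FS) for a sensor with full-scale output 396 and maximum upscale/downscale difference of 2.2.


Hysteresis = (max difference / full scale) * 100%.
H = (2.2 / 396) * 100
H = 0.556 %FS

0.556 %FS


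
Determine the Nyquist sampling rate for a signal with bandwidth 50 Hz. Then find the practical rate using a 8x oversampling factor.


By Nyquist theorem, fs_min = 2 * fmax.
fs_min = 2 * 50 = 100 Hz
Practical rate = 8 * fs_min = 8 * 100 = 800 Hz

fs_min = 100 Hz, fs_practical = 800 Hz


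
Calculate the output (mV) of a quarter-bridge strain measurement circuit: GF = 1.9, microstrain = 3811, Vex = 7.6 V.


Quarter bridge output: Vout = (GF * epsilon * Vex) / 4.
Vout = (1.9 * 3811e-6 * 7.6) / 4
Vout = 0.05503084 / 4 V
Vout = 0.01375771 V = 13.7577 mV

13.7577 mV


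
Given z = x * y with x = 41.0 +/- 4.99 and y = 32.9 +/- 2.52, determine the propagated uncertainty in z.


For a product z = x*y, the relative uncertainty is:
uz/z = sqrt((ux/x)^2 + (uy/y)^2)
Relative uncertainties: ux/x = 4.99/41.0 = 0.121707
uy/y = 2.52/32.9 = 0.076596
z = 41.0 * 32.9 = 1348.9
uz = 1348.9 * sqrt(0.121707^2 + 0.076596^2) = 193.977

193.977


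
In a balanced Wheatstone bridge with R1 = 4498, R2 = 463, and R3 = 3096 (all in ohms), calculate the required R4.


At balance: R1*R4 = R2*R3, so R4 = R2*R3/R1.
R4 = 463 * 3096 / 4498
R4 = 1433448 / 4498
R4 = 318.69 ohm

318.69 ohm


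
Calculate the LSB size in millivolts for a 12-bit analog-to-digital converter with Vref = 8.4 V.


The resolution (LSB) of an ADC is Vref / 2^n.
LSB = 8.4 / 2^12
LSB = 8.4 / 4096
LSB = 0.00205078 V = 2.05078125 mV

2.05078125 mV


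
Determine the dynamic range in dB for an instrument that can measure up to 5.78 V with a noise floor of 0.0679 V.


Dynamic range = 20 * log10(Vmax / Vnoise).
DR = 20 * log10(5.78 / 0.0679)
DR = 20 * log10(85.13)
DR = 38.6 dB

38.6 dB


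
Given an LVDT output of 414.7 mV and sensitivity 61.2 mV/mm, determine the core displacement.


Displacement = Vout / sensitivity.
d = 414.7 / 61.2
d = 6.776 mm

6.776 mm


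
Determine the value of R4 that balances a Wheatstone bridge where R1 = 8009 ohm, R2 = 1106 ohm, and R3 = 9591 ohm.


At balance: R1*R4 = R2*R3, so R4 = R2*R3/R1.
R4 = 1106 * 9591 / 8009
R4 = 10607646 / 8009
R4 = 1324.47 ohm

1324.47 ohm


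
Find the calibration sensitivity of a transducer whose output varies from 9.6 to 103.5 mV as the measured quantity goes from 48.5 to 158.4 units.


Sensitivity = (y2 - y1) / (x2 - x1).
S = (103.5 - 9.6) / (158.4 - 48.5)
S = 93.9 / 109.9
S = 0.8544 mV/unit

0.8544 mV/unit


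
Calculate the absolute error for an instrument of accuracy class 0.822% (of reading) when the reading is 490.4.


Absolute error = (accuracy% / 100) * reading.
Error = (0.822 / 100) * 490.4
Error = 0.00822 * 490.4
Error = 4.0311

4.0311


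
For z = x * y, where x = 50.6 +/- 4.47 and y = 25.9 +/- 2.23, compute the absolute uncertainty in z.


For a product z = x*y, the relative uncertainty is:
uz/z = sqrt((ux/x)^2 + (uy/y)^2)
Relative uncertainties: ux/x = 4.47/50.6 = 0.08834
uy/y = 2.23/25.9 = 0.0861
z = 50.6 * 25.9 = 1310.5
uz = 1310.5 * sqrt(0.08834^2 + 0.0861^2) = 161.666

161.666


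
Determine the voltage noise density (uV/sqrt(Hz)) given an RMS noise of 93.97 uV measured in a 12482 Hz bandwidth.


Noise spectral density = Vrms / sqrt(BW).
NSD = 93.97 / sqrt(12482)
NSD = 93.97 / 111.7229
NSD = 0.8411 uV/sqrt(Hz)

0.8411 uV/sqrt(Hz)


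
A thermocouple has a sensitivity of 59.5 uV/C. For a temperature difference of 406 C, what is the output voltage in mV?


The thermocouple output V = sensitivity * dT.
V = 59.5 uV/C * 406 C
V = 24157.0 uV
V = 24.157 mV

24.157 mV


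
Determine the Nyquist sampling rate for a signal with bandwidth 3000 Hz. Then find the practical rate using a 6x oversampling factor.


By Nyquist theorem, fs_min = 2 * fmax.
fs_min = 2 * 3000 = 6000 Hz
Practical rate = 6 * fs_min = 6 * 6000 = 36000 Hz

fs_min = 6000 Hz, fs_practical = 36000 Hz


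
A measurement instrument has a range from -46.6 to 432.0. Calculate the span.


Span = upper range - lower range.
Span = 432.0 - (-46.6)
Span = 478.6

478.6


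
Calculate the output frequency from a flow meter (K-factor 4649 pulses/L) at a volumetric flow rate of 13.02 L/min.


Frequency = K * Q / 60 (converting L/min to L/s).
f = 4649 * 13.02 / 60
f = 60529.98 / 60
f = 1008.83 Hz

1008.83 Hz


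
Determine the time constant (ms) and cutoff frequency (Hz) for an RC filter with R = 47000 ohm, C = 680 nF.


Time constant: tau = R * C.
tau = 47000 * 6.80e-07 = 0.03196 s
tau = 31.96 ms
Cutoff frequency: fc = 1 / (2*pi*R*C).
fc = 1 / (2*pi*0.03196) = 4.98 Hz

tau = 31.96 ms, fc = 4.98 Hz


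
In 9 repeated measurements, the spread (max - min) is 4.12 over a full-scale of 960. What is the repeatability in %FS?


Repeatability = (spread / full scale) * 100%.
R = (4.12 / 960) * 100
R = 0.429 %FS

0.429 %FS


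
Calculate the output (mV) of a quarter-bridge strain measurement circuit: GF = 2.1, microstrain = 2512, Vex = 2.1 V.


Quarter bridge output: Vout = (GF * epsilon * Vex) / 4.
Vout = (2.1 * 2512e-6 * 2.1) / 4
Vout = 0.01107792 / 4 V
Vout = 0.00276948 V = 2.7695 mV

2.7695 mV


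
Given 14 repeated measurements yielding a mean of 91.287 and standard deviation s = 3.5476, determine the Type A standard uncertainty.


The standard uncertainty for Type A evaluation is u = s / sqrt(n).
u = 3.5476 / sqrt(14)
u = 3.5476 / 3.7417
u = 0.9481

0.9481


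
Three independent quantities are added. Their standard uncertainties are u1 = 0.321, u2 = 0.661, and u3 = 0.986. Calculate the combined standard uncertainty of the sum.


For a sum of independent quantities, uc = sqrt(u1^2 + u2^2 + u3^2).
uc = sqrt(0.321^2 + 0.661^2 + 0.986^2)
uc = sqrt(0.103041 + 0.436921 + 0.972196)
uc = 1.2297

1.2297


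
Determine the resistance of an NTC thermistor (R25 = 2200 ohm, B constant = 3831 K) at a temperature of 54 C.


NTC thermistor equation: Rt = R25 * exp(B * (1/T - 1/T25)).
T in Kelvin: 327.15 K, T25 = 298.15 K
1/T - 1/T25 = 1/327.15 - 1/298.15 = -0.00029731
B * (1/T - 1/T25) = 3831 * -0.00029731 = -1.139
Rt = 2200 * exp(-1.139) = 704.3 ohm

704.3 ohm


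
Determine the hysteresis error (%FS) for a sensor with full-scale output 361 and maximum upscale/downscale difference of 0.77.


Hysteresis = (max difference / full scale) * 100%.
H = (0.77 / 361) * 100
H = 0.213 %FS

0.213 %FS


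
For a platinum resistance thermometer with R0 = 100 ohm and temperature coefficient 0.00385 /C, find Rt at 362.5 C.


The RTD equation: Rt = R0 * (1 + alpha * T).
Rt = 100 * (1 + 0.00385 * 362.5)
Rt = 100 * (1 + 1.395625)
Rt = 100 * 2.395625
Rt = 239.562 ohm

239.562 ohm


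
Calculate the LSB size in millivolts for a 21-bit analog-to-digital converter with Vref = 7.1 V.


The resolution (LSB) of an ADC is Vref / 2^n.
LSB = 7.1 / 2^21
LSB = 7.1 / 2097152
LSB = 3.39e-06 V = 0.00338554 mV

0.00338554 mV


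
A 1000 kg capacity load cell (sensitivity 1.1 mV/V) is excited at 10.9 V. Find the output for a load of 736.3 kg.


Vout = rated_output * Vex * (load / capacity).
Vout = 1.1 * 10.9 * (736.3 / 1000)
Vout = 1.1 * 10.9 * 0.7363
Vout = 8.828 mV

8.828 mV


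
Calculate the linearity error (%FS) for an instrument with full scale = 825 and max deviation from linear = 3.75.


Linearity error = (max deviation / full scale) * 100%.
Linearity = (3.75 / 825) * 100
Linearity = 0.455 %FS

0.455 %FS


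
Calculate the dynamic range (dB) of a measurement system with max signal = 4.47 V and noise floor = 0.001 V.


Dynamic range = 20 * log10(Vmax / Vnoise).
DR = 20 * log10(4.47 / 0.001)
DR = 20 * log10(4470.0)
DR = 73.01 dB

73.01 dB


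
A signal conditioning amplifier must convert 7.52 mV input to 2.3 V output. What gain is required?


Gain = Vout / Vin (converting to same units).
G = 2.3 V / 7.52 mV
G = 2300.0 mV / 7.52 mV
G = 305.85

305.85


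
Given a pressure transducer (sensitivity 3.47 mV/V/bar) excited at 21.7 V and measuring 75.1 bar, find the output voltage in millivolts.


Output = sensitivity * Vex * P.
Vout = 3.47 * 21.7 * 75.1
Vout = 75.299 * 75.1
Vout = 5654.95 mV

5654.95 mV


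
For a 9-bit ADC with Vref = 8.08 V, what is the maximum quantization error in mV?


The maximum quantization error is +/- LSB/2.
LSB = Vref / 2^n = 8.08 / 512 = 0.01578125 V
Max error = LSB / 2 = 0.01578125 / 2 = 0.00789063 V
Max error = 7.8906 mV

7.8906 mV


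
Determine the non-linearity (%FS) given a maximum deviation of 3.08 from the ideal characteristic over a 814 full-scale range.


Linearity error = (max deviation / full scale) * 100%.
Linearity = (3.08 / 814) * 100
Linearity = 0.378 %FS

0.378 %FS


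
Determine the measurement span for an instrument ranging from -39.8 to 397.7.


Span = upper range - lower range.
Span = 397.7 - (-39.8)
Span = 437.5

437.5


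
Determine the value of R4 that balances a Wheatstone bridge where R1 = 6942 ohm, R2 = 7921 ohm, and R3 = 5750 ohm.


At balance: R1*R4 = R2*R3, so R4 = R2*R3/R1.
R4 = 7921 * 5750 / 6942
R4 = 45545750 / 6942
R4 = 6560.9 ohm

6560.9 ohm


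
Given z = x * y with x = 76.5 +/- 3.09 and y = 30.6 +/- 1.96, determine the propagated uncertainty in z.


For a product z = x*y, the relative uncertainty is:
uz/z = sqrt((ux/x)^2 + (uy/y)^2)
Relative uncertainties: ux/x = 3.09/76.5 = 0.040392
uy/y = 1.96/30.6 = 0.064052
z = 76.5 * 30.6 = 2340.9
uz = 2340.9 * sqrt(0.040392^2 + 0.064052^2) = 177.264

177.264


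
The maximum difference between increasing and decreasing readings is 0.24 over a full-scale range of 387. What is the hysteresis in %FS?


Hysteresis = (max difference / full scale) * 100%.
H = (0.24 / 387) * 100
H = 0.062 %FS

0.062 %FS


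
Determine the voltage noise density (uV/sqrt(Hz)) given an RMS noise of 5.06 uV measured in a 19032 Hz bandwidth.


Noise spectral density = Vrms / sqrt(BW).
NSD = 5.06 / sqrt(19032)
NSD = 5.06 / 137.9565
NSD = 0.0367 uV/sqrt(Hz)

0.0367 uV/sqrt(Hz)


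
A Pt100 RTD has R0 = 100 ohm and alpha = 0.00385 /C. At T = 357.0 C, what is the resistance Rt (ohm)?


The RTD equation: Rt = R0 * (1 + alpha * T).
Rt = 100 * (1 + 0.00385 * 357.0)
Rt = 100 * (1 + 1.37445)
Rt = 100 * 2.37445
Rt = 237.445 ohm

237.445 ohm


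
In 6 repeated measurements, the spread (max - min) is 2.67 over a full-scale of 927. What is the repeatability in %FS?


Repeatability = (spread / full scale) * 100%.
R = (2.67 / 927) * 100
R = 0.288 %FS

0.288 %FS


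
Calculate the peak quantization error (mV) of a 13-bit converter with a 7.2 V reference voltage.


The maximum quantization error is +/- LSB/2.
LSB = Vref / 2^n = 7.2 / 8192 = 0.00087891 V
Max error = LSB / 2 = 0.00087891 / 2 = 0.00043945 V
Max error = 0.4395 mV

0.4395 mV


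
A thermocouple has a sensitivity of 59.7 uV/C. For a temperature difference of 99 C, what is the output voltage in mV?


The thermocouple output V = sensitivity * dT.
V = 59.7 uV/C * 99 C
V = 5910.3 uV
V = 5.91 mV

5.91 mV


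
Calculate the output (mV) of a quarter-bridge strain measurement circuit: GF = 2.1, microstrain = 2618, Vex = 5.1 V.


Quarter bridge output: Vout = (GF * epsilon * Vex) / 4.
Vout = (2.1 * 2618e-6 * 5.1) / 4
Vout = 0.02803878 / 4 V
Vout = 0.00700969 V = 7.0097 mV

7.0097 mV


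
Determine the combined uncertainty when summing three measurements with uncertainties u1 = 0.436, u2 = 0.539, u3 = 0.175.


For a sum of independent quantities, uc = sqrt(u1^2 + u2^2 + u3^2).
uc = sqrt(0.436^2 + 0.539^2 + 0.175^2)
uc = sqrt(0.190096 + 0.290521 + 0.030625)
uc = 0.715

0.715


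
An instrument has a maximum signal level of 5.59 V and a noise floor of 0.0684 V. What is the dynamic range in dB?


Dynamic range = 20 * log10(Vmax / Vnoise).
DR = 20 * log10(5.59 / 0.0684)
DR = 20 * log10(81.73)
DR = 38.25 dB

38.25 dB


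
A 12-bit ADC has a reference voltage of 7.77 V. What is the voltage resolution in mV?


The resolution (LSB) of an ADC is Vref / 2^n.
LSB = 7.77 / 2^12
LSB = 7.77 / 4096
LSB = 0.00189697 V = 1.89697266 mV

1.89697266 mV


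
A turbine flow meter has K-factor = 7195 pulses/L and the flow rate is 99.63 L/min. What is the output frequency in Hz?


Frequency = K * Q / 60 (converting L/min to L/s).
f = 7195 * 99.63 / 60
f = 716837.85 / 60
f = 11947.3 Hz

11947.3 Hz


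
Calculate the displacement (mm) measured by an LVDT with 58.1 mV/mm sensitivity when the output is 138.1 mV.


Displacement = Vout / sensitivity.
d = 138.1 / 58.1
d = 2.377 mm

2.377 mm


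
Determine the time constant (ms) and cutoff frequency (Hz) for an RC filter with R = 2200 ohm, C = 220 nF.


Time constant: tau = R * C.
tau = 2200 * 2.20e-07 = 0.000484 s
tau = 0.484 ms
Cutoff frequency: fc = 1 / (2*pi*R*C).
fc = 1 / (2*pi*0.000484) = 328.83 Hz

tau = 0.484 ms, fc = 328.83 Hz


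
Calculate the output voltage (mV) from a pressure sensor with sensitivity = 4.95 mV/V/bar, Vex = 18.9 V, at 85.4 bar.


Output = sensitivity * Vex * P.
Vout = 4.95 * 18.9 * 85.4
Vout = 93.555 * 85.4
Vout = 7989.6 mV

7989.6 mV


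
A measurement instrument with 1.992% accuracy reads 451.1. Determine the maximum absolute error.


Absolute error = (accuracy% / 100) * reading.
Error = (1.992 / 100) * 451.1
Error = 0.01992 * 451.1
Error = 8.9859

8.9859


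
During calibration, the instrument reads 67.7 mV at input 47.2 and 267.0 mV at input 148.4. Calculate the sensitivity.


Sensitivity = (y2 - y1) / (x2 - x1).
S = (267.0 - 67.7) / (148.4 - 47.2)
S = 199.3 / 101.2
S = 1.9694 mV/unit

1.9694 mV/unit


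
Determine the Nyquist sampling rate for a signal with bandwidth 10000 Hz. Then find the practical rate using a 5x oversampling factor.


By Nyquist theorem, fs_min = 2 * fmax.
fs_min = 2 * 10000 = 20000 Hz
Practical rate = 5 * fs_min = 5 * 20000 = 100000 Hz

fs_min = 20000 Hz, fs_practical = 100000 Hz


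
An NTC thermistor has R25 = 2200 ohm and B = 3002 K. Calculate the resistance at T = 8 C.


NTC thermistor equation: Rt = R25 * exp(B * (1/T - 1/T25)).
T in Kelvin: 281.15 K, T25 = 298.15 K
1/T - 1/T25 = 1/281.15 - 1/298.15 = 0.0002028
B * (1/T - 1/T25) = 3002 * 0.0002028 = 0.6088
Rt = 2200 * exp(0.6088) = 4044.2 ohm

4044.2 ohm


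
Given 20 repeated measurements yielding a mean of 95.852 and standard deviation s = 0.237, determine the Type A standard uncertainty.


The standard uncertainty for Type A evaluation is u = s / sqrt(n).
u = 0.237 / sqrt(20)
u = 0.237 / 4.4721
u = 0.053

0.053


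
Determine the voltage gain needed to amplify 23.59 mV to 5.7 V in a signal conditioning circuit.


Gain = Vout / Vin (converting to same units).
G = 5.7 V / 23.59 mV
G = 5700.0 mV / 23.59 mV
G = 241.63

241.63


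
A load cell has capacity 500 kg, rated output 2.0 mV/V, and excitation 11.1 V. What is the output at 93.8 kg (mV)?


Vout = rated_output * Vex * (load / capacity).
Vout = 2.0 * 11.1 * (93.8 / 500)
Vout = 2.0 * 11.1 * 0.1876
Vout = 4.165 mV

4.165 mV


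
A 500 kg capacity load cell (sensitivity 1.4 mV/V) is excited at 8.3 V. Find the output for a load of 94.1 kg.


Vout = rated_output * Vex * (load / capacity).
Vout = 1.4 * 8.3 * (94.1 / 500)
Vout = 1.4 * 8.3 * 0.1882
Vout = 2.187 mV

2.187 mV


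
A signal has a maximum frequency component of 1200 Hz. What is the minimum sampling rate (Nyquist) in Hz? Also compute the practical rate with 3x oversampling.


By Nyquist theorem, fs_min = 2 * fmax.
fs_min = 2 * 1200 = 2400 Hz
Practical rate = 3 * fs_min = 3 * 2400 = 7200 Hz

fs_min = 2400 Hz, fs_practical = 7200 Hz


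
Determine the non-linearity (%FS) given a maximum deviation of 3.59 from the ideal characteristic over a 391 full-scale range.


Linearity error = (max deviation / full scale) * 100%.
Linearity = (3.59 / 391) * 100
Linearity = 0.918 %FS

0.918 %FS


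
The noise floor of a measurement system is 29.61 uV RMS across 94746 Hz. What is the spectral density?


Noise spectral density = Vrms / sqrt(BW).
NSD = 29.61 / sqrt(94746)
NSD = 29.61 / 307.8084
NSD = 0.0962 uV/sqrt(Hz)

0.0962 uV/sqrt(Hz)


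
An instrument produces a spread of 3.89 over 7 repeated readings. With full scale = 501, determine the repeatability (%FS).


Repeatability = (spread / full scale) * 100%.
R = (3.89 / 501) * 100
R = 0.776 %FS

0.776 %FS


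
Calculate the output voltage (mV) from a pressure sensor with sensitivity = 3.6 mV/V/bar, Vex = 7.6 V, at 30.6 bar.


Output = sensitivity * Vex * P.
Vout = 3.6 * 7.6 * 30.6
Vout = 27.36 * 30.6
Vout = 837.22 mV

837.22 mV


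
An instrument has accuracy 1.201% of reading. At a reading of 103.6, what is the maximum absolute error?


Absolute error = (accuracy% / 100) * reading.
Error = (1.201 / 100) * 103.6
Error = 0.01201 * 103.6
Error = 1.2442

1.2442


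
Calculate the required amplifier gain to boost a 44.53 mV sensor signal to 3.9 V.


Gain = Vout / Vin (converting to same units).
G = 3.9 V / 44.53 mV
G = 3900.0 mV / 44.53 mV
G = 87.58

87.58


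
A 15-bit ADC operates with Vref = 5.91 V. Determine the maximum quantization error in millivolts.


The maximum quantization error is +/- LSB/2.
LSB = Vref / 2^n = 5.91 / 32768 = 0.00018036 V
Max error = LSB / 2 = 0.00018036 / 2 = 9.018e-05 V
Max error = 0.0902 mV

0.0902 mV


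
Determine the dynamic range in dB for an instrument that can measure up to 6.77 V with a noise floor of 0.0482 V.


Dynamic range = 20 * log10(Vmax / Vnoise).
DR = 20 * log10(6.77 / 0.0482)
DR = 20 * log10(140.46)
DR = 42.95 dB

42.95 dB


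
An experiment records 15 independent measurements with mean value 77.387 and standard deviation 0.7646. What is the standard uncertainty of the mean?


The standard uncertainty for Type A evaluation is u = s / sqrt(n).
u = 0.7646 / sqrt(15)
u = 0.7646 / 3.873
u = 0.1974

0.1974


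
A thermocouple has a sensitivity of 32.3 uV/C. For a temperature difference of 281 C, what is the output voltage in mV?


The thermocouple output V = sensitivity * dT.
V = 32.3 uV/C * 281 C
V = 9076.3 uV
V = 9.076 mV

9.076 mV
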